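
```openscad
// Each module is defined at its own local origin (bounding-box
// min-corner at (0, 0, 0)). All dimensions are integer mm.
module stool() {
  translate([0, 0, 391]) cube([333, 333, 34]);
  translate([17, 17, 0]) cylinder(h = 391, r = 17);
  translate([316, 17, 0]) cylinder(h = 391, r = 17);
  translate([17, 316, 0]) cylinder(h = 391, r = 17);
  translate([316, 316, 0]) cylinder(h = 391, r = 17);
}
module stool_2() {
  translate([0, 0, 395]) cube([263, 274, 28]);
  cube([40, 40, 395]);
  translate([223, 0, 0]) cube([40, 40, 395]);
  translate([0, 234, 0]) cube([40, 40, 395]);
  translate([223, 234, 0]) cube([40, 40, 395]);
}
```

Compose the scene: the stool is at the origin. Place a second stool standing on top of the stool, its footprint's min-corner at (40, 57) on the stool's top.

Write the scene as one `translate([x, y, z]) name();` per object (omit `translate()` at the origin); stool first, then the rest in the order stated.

stool();
translate([40, 57, 425]) stool_2();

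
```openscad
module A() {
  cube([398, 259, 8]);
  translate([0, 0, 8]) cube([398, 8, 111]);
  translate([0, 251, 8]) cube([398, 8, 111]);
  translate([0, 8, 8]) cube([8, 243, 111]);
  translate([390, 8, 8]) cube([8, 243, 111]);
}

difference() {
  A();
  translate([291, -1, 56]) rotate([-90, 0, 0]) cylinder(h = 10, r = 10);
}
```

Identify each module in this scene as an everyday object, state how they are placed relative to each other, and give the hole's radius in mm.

A is an open box. The open box has a circular hole through its front wall. The hole's radius is 10 mm.

The subtracted cylinder has r = 10 mm.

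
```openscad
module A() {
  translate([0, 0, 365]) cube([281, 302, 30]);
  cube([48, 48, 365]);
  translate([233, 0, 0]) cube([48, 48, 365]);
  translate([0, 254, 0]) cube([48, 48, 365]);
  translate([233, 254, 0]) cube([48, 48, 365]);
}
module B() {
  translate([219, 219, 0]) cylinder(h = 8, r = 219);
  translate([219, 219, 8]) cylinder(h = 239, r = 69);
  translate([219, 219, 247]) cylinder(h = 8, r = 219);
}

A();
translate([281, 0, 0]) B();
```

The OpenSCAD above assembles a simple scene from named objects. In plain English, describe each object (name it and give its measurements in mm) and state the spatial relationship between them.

A is a four-legged stool. The seat is 281×302 mm, 30 mm thick, top at z = 395 mm. It stands on four square legs, each 48×48 mm in cross-section, from z = 0 to the seat underside, each flush with a corner of the seat.

B is a spool: two coaxial disc flanges of radius 219 mm and thickness 8 mm, joined by a core cylinder of radius 69 mm and height 239 mm. The lower flange rests on z = 0 and the three cylinders share a vertical axis.

The spool is against the stool's +x side, with their −y faces flush.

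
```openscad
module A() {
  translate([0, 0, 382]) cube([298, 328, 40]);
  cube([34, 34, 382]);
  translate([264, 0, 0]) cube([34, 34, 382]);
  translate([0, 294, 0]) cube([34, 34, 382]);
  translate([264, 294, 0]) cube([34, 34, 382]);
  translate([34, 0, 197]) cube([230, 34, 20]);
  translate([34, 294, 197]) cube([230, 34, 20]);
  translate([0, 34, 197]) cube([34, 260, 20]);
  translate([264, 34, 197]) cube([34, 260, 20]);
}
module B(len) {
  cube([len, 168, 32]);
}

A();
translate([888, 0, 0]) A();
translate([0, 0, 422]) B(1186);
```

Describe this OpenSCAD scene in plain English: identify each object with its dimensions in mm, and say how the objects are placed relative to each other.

A is a simple wooden stool: a rectangular seat 298 mm (x) by 328 mm (y), 40 mm thick, top face at z = 422 mm, on four square legs, each 34×34 mm in cross-section. The legs rest on z = 0, each flush with a corner of the seat. Four stretchers, 34 mm wide and 20 mm tall, connect adjacent legs with their undersides at z = 197 mm, each running between the inner faces of the legs it joins and aligned with the legs' outer faces on the other axis.

B is a rectangular beam 1186 mm long (x), 168 mm deep (y), 32 mm thick (z).

The beam spans the tops of two stools placed 590 mm apart, resting at z = 422 mm.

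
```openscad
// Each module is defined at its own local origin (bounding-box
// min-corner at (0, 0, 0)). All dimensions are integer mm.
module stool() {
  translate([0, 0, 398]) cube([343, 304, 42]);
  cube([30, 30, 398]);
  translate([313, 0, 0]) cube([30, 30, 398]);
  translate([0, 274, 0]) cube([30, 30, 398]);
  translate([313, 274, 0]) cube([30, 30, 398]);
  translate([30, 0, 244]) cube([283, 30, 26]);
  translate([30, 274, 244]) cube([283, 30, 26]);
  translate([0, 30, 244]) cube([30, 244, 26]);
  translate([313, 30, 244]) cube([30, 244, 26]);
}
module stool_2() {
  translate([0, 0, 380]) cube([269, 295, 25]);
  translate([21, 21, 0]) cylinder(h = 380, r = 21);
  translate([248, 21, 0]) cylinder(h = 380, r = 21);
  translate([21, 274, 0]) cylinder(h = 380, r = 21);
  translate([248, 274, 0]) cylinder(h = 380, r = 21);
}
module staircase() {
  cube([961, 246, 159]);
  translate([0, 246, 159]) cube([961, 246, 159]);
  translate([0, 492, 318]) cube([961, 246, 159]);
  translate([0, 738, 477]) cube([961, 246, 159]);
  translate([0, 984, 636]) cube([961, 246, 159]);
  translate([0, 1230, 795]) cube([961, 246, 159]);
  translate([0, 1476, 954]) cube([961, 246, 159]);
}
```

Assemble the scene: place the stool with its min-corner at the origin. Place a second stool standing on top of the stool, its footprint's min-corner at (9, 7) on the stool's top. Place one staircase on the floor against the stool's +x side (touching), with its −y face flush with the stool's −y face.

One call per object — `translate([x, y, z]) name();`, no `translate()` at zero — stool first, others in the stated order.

stool();
translate([9, 7, 440]) stool_2();
translate([343, 0, 0]) staircase();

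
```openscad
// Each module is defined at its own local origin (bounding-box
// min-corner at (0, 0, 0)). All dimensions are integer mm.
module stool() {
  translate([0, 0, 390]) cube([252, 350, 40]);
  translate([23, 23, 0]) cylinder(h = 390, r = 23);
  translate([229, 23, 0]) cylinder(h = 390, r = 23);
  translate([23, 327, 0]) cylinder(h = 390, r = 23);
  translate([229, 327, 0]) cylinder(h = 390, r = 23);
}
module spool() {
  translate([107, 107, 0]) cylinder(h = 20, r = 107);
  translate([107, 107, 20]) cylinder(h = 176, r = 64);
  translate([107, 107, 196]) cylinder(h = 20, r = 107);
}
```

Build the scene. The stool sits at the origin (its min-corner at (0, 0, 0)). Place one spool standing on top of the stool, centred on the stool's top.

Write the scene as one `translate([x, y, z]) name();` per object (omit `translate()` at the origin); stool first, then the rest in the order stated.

stool();
translate([19, 68, 430]) spool();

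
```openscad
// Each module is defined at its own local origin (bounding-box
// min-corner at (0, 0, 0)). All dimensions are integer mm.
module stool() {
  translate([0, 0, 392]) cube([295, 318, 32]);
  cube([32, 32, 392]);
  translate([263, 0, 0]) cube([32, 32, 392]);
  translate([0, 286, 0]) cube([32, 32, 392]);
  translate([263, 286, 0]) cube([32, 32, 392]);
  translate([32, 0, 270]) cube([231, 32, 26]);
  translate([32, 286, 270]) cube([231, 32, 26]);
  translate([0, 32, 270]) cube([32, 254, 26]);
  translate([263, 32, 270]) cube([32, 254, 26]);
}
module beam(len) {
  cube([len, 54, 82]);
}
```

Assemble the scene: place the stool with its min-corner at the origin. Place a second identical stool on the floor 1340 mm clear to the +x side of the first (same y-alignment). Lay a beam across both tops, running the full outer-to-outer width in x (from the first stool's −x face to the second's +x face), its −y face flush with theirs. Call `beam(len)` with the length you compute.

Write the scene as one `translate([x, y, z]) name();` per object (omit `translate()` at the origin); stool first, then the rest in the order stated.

stool();
translate([1635, 0, 0]) stool();
translate([0, 0, 424]) beam(1930);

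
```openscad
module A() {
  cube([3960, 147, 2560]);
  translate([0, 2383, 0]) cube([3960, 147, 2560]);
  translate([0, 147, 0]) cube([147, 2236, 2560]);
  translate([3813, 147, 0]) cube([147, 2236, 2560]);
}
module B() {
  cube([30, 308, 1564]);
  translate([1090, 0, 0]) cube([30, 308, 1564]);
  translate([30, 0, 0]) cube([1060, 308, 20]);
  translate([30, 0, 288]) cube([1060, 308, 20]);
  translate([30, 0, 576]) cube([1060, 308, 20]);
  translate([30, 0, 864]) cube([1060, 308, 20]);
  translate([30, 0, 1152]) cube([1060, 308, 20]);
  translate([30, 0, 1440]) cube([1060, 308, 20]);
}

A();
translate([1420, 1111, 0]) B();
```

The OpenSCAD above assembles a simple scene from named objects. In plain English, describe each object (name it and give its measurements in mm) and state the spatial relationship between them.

A is the wall frame of a small rectangular building: four walls, each 2560 mm tall and 147 mm thick, enclosing a footprint 3960 mm (x) by 2530 mm (y) outside-to-outside, with no floor or roof. The front and back walls (the −y and +y sides) span the full width; the two side walls fit between them.

B is an open bookshelf. Two side panels, each 30 mm thick, 308 mm deep and 1564 mm tall, stand 1120 mm apart (outside-to-outside). Between them sit 6 shelves, each 20 mm thick and 308 mm deep, spanning the full gap between the sides. The bottom shelf rests on the floor (its underside at z = 0) and the clear gap between one shelf's top and the next shelf's underside is 268 mm.

The bookshelf sits inside the house frame, centred.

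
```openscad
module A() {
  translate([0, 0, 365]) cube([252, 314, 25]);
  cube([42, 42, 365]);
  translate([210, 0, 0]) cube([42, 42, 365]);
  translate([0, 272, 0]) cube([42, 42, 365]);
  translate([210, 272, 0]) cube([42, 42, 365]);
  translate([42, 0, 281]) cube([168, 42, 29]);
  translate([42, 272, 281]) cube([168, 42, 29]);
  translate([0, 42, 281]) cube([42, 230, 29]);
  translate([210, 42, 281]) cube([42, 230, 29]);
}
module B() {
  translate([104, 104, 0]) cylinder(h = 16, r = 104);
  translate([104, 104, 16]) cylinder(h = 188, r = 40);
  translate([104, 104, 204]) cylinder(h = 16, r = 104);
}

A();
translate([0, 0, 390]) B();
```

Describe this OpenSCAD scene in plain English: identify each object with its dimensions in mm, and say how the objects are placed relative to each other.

A is a four-legged stool. The seat is 252×314 mm, 25 mm thick, top at z = 390 mm. It stands on four square legs, each 42×42 mm in cross-section, from z = 0 to the seat underside, each flush with a corner of the seat. Four stretchers, 42 mm wide and 29 mm tall, connect adjacent legs with their undersides at z = 281 mm, each running between the inner faces of the legs it joins and aligned with the legs' outer faces on the other axis.

B is a spool: two coaxial disc flanges of radius 104 mm and thickness 16 mm, joined by a core cylinder of radius 40 mm and height 188 mm. The lower flange rests on z = 0 and the three cylinders share a vertical axis.

The spool is on top of the stool.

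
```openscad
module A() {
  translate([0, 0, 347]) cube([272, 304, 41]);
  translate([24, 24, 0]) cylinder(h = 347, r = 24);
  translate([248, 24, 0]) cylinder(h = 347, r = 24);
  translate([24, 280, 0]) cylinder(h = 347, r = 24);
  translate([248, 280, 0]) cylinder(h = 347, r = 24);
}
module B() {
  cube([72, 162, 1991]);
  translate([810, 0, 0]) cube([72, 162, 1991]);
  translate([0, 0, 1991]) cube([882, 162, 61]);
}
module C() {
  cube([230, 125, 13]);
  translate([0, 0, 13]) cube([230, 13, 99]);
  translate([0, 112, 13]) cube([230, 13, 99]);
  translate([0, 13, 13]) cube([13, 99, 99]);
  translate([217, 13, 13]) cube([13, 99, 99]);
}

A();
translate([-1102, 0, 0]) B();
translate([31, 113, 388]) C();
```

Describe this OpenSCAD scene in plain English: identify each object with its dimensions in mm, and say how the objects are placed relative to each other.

A is a four-legged stool. The seat is 272×304 mm, 41 mm thick, top at z = 388 mm. It stands on four round legs, each 48 mm in diameter, from z = 0 to the seat underside, each leg's axis is inset half a diameter from the nearest pair of seat edges (so the leg's bounding box is flush with the corner).

B is a rectangular door frame: two vertical jambs of 72×162 mm section, 1991 mm tall, with a clear opening 738 mm wide between their inner faces. A header 61 mm tall and 162 mm deep lies on top of the jambs and spans the full outside width.

C is an open storage box with external size 230×125×112 mm and wall thickness 13 mm (the base is also 13 mm thick). The base covers the whole footprint; the four walls stand on the base, with the y-facing walls full-width and the x-facing walls fitting between their inner faces.

The door frame is on the floor beside the stool on its −x side. The open box is on top of the stool.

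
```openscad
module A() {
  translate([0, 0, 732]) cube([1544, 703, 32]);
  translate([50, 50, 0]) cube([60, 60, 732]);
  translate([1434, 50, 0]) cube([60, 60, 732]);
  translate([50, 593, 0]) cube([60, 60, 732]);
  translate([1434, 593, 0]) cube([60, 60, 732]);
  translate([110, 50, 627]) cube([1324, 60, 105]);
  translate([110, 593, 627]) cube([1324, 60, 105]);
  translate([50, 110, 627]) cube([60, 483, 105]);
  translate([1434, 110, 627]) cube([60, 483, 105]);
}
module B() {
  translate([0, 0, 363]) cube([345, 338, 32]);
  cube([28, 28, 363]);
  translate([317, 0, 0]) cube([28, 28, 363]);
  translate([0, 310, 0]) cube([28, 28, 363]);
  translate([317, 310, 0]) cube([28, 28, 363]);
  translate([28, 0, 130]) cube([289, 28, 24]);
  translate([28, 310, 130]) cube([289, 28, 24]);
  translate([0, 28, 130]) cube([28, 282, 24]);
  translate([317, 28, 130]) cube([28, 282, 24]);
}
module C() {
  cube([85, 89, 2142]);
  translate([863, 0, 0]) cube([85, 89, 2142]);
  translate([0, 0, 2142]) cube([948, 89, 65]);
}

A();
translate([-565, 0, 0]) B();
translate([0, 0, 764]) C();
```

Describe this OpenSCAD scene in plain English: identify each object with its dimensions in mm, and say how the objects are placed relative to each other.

A is a table with a 1544×703 mm rectangular top, 32 mm thick, top surface at z = 764 mm, supported by four 60×60 mm square legs, each inset 50 mm from the nearest pair of top edges, running from the floor. Four apron rails, 60 mm thick and 105 mm tall, run between adjacent legs with their top edges flush with the underside of the top and their outer faces flush with the legs' outer faces.

B is a simple wooden stool: a rectangular seat 345 mm (x) by 338 mm (y), 32 mm thick, top face at z = 395 mm, on four square legs, each 28×28 mm in cross-section. The legs rest on z = 0, each flush with a corner of the seat. Four stretchers, 28 mm wide and 24 mm tall, connect adjacent legs with their undersides at z = 130 mm, each running between the inner faces of the legs it joins and aligned with the legs' outer faces on the other axis.

C is a door frame. The clear opening is 778 mm wide and 2142 mm high. Two 85 mm wide jambs, 89 mm deep, stand either side of the opening from the floor to the top of the opening. A 65 mm thick head sits across the top of both jambs, spanning the full outside width of the frame.

The stool is on the floor beside the table on its −x side. The door frame is on top of the table.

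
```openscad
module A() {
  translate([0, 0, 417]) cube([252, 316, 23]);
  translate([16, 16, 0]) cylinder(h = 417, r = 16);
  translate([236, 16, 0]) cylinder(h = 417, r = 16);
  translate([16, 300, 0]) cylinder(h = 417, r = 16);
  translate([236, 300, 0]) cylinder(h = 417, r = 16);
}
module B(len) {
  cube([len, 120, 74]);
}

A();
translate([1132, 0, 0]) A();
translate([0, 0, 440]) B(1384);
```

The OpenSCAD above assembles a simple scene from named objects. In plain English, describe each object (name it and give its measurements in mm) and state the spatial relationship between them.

A is a simple wooden stool: a rectangular seat 252 mm (x) by 316 mm (y), 23 mm thick, top face at z = 440 mm, on four round legs, each 32 mm in diameter. The legs rest on z = 0, each leg's axis is inset half a diameter from the nearest pair of seat edges (so the leg's bounding box is flush with the corner).

B is a rectangular beam 1384 mm long (x), 120 mm deep (y), 74 mm thick (z).

The beam spans the tops of two stools placed 880 mm apart, resting at z = 440 mm.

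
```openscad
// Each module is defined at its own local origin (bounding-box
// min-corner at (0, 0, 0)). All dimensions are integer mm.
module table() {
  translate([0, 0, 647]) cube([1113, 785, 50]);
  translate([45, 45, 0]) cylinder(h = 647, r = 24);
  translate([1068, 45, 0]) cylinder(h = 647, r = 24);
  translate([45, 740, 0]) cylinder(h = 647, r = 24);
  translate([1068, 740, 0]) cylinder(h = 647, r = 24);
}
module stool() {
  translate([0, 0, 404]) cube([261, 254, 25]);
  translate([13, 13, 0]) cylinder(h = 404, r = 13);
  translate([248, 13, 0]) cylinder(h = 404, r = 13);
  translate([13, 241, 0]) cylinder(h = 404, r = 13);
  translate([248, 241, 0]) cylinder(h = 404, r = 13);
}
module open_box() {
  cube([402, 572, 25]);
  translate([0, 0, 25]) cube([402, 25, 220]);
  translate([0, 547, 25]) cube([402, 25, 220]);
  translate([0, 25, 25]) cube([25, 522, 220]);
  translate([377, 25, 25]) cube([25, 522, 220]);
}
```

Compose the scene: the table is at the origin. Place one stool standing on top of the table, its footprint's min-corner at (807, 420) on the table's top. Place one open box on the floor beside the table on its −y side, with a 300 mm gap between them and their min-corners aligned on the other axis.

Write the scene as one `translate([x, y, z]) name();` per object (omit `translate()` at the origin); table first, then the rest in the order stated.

table();
translate([807, 420, 697]) stool();
translate([0, -872, 0]) open_box();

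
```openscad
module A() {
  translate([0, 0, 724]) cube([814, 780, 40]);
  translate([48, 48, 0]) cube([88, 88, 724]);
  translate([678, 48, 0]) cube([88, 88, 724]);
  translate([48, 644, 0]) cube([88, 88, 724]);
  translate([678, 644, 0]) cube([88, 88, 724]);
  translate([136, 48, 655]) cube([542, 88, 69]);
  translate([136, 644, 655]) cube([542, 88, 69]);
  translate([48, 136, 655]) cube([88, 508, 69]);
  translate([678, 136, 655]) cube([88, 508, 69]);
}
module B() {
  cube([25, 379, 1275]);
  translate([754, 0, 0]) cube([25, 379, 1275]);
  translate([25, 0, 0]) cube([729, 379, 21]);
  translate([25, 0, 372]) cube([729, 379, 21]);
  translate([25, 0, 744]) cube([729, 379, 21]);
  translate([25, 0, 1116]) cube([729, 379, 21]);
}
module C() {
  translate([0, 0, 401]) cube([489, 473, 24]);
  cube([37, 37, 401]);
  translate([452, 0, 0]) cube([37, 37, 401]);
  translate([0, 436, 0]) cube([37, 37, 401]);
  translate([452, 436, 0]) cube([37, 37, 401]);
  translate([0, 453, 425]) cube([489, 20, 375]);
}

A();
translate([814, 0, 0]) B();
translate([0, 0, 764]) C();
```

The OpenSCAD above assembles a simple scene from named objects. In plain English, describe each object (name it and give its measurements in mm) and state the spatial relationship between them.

A is a rectangular dining table. The top is 814×780×40 mm with its upper surface at z = 764 mm. It stands on four 88×88 mm square legs, each inset 48 mm from the nearest pair of top edges, running from the floor to the underside of the top. Four apron rails, 88 mm thick and 69 mm tall, run between adjacent legs with their top edges flush with the underside of the top and their outer faces flush with the legs' outer faces.

B is an open bookshelf. Two side panels, each 25 mm thick, 379 mm deep and 1275 mm tall, stand 779 mm apart (outside-to-outside). Between them sit 4 shelves, each 21 mm thick and 379 mm deep, spanning the full gap between the sides. The bottom shelf rests on the floor (its underside at z = 0) and the clear gap between one shelf's top and the next shelf's underside is 351 mm.

C is a chair. The seat is a 489×473×24 mm slab with its top at z = 425 mm, on four 37×37 mm corner legs (flush with the seat edges, standing on z = 0). A flat backrest 20 mm thick, 375 mm tall, spans the full seat width and rises from the seat top along its +y edge, rear face flush with the rear of the seat.

The bookshelf is against the table's +x side, with their −y faces flush. The chair is on top of the table.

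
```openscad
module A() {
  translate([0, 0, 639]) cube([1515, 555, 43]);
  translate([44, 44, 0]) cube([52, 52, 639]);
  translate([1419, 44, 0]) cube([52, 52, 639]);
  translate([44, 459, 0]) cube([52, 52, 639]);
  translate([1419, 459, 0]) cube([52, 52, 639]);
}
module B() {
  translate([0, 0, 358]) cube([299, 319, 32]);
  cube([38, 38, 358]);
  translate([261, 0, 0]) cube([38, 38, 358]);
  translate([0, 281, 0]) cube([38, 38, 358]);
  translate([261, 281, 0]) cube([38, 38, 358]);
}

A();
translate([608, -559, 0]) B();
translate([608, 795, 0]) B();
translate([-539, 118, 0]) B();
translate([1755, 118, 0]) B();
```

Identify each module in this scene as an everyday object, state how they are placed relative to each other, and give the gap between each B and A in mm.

Each stool's nearest face is 240 mm from the table's bounding box.

A is a table. B is a stool. Four stools sit around the table at the −y, +y, −x, +x sides. The gap between each stool and the table is 240 mm.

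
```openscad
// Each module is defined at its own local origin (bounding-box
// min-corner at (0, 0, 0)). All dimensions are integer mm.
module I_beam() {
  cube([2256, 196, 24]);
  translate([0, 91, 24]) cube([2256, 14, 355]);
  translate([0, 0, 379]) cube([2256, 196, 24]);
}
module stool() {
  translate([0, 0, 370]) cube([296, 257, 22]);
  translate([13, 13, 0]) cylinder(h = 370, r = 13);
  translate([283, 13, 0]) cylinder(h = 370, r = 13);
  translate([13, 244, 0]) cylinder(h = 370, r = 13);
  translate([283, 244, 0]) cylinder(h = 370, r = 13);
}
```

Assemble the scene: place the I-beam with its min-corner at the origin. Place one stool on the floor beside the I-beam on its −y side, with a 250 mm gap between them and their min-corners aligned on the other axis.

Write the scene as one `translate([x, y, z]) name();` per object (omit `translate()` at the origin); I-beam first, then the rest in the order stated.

I_beam();
translate([0, -507, 0]) stool();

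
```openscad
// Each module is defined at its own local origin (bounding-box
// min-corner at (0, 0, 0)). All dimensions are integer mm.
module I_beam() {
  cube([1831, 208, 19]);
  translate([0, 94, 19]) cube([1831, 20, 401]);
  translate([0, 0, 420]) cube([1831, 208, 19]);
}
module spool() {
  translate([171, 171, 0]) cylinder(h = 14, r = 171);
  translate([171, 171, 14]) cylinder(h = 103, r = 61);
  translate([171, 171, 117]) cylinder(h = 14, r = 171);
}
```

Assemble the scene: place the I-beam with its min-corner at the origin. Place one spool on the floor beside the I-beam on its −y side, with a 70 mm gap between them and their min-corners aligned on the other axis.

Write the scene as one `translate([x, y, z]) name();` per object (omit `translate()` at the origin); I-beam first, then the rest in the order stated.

I_beam();
translate([0, -412, 0]) spool();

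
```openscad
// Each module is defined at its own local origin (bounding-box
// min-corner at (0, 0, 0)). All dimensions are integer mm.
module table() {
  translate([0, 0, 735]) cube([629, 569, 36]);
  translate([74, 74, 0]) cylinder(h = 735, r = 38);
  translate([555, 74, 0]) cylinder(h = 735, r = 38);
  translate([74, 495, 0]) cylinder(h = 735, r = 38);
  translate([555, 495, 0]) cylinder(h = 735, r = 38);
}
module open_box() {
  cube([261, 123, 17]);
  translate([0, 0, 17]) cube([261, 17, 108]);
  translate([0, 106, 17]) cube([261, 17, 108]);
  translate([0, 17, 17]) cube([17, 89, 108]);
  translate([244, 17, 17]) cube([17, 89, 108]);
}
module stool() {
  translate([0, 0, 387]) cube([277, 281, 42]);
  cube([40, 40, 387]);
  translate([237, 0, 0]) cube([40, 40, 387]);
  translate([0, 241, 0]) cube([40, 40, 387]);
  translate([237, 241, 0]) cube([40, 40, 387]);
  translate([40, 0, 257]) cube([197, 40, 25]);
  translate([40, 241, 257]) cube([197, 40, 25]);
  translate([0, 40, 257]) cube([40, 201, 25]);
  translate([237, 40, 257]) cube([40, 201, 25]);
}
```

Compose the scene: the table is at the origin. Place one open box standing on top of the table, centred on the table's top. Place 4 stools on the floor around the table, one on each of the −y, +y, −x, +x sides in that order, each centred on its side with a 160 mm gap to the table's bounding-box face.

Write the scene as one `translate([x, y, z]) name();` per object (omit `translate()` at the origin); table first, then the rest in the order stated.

table();
translate([184, 223, 771]) open_box();
translate([176, -441, 0]) stool();
translate([176, 729, 0]) stool();
translate([-437, 144, 0]) stool();
translate([789, 144, 0]) stool();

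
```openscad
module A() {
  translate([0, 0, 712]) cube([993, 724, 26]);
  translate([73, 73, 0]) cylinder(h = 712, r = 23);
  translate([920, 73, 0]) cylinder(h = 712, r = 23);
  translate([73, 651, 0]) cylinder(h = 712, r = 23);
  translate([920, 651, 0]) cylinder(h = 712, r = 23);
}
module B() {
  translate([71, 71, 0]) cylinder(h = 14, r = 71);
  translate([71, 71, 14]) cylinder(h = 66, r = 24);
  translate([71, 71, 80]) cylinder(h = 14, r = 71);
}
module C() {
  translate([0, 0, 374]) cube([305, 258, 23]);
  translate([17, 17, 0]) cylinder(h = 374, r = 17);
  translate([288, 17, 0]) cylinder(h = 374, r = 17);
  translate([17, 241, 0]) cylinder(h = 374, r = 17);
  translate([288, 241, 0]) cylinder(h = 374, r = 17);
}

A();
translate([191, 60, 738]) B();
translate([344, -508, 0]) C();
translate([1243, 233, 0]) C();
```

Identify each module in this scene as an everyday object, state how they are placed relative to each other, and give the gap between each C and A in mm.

Each stool's nearest face is 250 mm from the table's bounding box.

A is a table. B is a spool. C is a stool. The spool is on top of the table. Two stools sit around the table at the −y, +x sides. The gap between each stool and the table is 250 mm.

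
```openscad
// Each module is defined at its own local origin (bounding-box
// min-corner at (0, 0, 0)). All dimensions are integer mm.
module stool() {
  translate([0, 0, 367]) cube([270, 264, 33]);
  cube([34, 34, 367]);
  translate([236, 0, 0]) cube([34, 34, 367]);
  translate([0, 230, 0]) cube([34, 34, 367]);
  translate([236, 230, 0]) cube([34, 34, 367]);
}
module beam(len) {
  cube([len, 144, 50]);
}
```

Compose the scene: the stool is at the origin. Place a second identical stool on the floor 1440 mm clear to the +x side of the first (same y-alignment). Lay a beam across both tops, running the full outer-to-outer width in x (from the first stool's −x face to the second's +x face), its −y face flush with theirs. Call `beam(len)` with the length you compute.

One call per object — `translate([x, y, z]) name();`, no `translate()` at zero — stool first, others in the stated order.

stool();
translate([1710, 0, 0]) stool();
translate([0, 0, 400]) beam(1980);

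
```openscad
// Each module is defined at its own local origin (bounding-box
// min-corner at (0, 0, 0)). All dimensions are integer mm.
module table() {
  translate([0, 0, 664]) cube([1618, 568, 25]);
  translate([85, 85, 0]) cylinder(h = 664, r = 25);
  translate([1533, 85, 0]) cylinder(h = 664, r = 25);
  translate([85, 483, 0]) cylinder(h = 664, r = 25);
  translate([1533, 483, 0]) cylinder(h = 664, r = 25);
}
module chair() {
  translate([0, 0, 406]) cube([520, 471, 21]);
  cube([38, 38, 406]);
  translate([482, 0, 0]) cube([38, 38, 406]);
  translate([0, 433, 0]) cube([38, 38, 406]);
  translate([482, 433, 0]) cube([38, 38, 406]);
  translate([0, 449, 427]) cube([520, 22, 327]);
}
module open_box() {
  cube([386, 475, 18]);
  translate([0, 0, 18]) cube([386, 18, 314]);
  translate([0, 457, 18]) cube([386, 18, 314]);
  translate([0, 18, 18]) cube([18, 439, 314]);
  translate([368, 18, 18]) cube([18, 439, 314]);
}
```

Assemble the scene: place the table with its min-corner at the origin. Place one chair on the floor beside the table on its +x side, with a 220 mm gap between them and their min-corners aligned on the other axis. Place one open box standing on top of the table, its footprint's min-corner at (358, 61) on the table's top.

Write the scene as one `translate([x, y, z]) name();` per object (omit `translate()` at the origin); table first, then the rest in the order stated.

table();
translate([1838, 0, 0]) chair();
translate([358, 61, 689]) open_box();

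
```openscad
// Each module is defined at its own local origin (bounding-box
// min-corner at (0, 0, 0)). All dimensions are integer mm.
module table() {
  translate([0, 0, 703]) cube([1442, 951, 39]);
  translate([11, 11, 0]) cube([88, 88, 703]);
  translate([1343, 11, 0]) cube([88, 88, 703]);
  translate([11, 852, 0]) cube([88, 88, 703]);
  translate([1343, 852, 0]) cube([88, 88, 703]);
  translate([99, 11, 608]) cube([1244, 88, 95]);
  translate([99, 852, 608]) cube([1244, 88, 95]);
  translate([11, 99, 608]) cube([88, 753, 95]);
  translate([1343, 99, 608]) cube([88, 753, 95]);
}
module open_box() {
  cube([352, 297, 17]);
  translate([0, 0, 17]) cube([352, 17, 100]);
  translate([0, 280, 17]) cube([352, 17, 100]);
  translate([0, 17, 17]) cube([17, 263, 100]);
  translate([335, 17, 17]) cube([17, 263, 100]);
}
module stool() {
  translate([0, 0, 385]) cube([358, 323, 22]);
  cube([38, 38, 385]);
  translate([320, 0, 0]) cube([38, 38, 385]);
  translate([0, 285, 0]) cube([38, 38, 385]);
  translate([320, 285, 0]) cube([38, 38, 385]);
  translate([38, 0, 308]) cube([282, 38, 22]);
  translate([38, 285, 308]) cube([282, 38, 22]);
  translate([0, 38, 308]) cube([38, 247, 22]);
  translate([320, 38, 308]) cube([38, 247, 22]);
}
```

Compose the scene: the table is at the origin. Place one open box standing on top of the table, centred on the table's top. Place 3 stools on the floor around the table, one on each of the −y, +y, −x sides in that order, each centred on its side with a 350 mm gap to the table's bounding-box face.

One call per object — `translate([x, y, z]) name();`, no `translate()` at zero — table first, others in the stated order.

table();
translate([545, 327, 742]) open_box();
translate([542, -673, 0]) stool();
translate([542, 1301, 0]) stool();
translate([-708, 314, 0]) stool();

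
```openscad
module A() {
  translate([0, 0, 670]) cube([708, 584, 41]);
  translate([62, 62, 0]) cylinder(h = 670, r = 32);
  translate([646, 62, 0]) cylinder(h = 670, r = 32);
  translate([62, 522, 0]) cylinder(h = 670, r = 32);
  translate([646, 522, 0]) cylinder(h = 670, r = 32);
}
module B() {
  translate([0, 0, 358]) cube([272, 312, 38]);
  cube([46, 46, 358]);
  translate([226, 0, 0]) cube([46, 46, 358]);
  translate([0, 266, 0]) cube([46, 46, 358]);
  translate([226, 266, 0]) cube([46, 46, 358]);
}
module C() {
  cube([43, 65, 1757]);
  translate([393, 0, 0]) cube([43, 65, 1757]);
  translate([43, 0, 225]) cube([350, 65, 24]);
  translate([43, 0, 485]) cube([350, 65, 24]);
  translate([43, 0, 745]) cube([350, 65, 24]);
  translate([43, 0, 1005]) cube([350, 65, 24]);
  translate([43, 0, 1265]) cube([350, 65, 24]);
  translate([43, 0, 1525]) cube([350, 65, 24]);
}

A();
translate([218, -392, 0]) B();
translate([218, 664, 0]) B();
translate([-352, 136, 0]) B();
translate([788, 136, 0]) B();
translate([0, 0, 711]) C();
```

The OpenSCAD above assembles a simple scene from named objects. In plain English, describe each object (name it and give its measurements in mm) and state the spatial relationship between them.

A is a rectangular dining table. The top is 708×584×41 mm with its upper surface at z = 711 mm. It stands on four round legs of 64 mm diameter, each leg's bounding box inset 30 mm from the nearest pair of top edges, running from the floor to the underside of the top.

B is a four-legged stool. The seat is 272×312 mm, 38 mm thick, top at z = 396 mm. It stands on four square legs, each 46×46 mm in cross-section, from z = 0 to the seat underside, each flush with a corner of the seat.

C is a straight ladder. Two 43×65 mm vertical rails, 1757 mm tall, stand 436 mm apart (outside-to-outside) with their front faces coplanar on the −y side. 6 rungs, each 65 mm deep and 24 mm tall, span between the inner faces of the rails, front faces flush with the rails. The lowest rung's underside is at z = 225 mm and rungs are spaced 260 mm apart (underside to underside).

Four stools sit around the table at the −y, +y, −x, +x sides. The ladder is on top of the table.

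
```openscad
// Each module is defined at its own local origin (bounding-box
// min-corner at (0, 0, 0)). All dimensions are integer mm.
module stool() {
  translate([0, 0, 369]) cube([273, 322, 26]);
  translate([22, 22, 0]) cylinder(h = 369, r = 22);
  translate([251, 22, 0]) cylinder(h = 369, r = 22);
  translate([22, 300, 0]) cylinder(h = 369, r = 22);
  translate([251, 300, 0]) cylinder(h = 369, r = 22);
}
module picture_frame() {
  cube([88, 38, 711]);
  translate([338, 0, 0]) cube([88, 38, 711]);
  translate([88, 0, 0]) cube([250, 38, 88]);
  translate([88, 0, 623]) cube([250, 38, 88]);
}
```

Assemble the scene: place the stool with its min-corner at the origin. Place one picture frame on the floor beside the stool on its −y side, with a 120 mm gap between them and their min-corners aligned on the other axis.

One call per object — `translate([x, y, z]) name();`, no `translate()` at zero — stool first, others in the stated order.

stool();
translate([0, -158, 0]) picture_frame();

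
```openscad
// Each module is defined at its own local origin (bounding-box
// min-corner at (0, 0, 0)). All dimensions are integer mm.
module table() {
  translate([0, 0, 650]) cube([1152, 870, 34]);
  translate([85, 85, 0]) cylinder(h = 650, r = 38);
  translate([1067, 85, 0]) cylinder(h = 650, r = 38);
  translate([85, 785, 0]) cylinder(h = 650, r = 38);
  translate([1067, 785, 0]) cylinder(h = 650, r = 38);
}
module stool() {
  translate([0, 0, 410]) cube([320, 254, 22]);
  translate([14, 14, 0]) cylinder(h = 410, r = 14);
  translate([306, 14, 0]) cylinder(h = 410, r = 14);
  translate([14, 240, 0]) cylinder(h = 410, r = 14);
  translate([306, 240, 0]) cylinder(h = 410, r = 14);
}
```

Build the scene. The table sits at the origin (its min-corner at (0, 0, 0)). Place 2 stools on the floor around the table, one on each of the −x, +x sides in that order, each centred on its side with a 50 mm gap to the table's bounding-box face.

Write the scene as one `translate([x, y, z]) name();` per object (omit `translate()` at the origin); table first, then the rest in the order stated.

table();
translate([-370, 308, 0]) stool();
translate([1202, 308, 0]) stool();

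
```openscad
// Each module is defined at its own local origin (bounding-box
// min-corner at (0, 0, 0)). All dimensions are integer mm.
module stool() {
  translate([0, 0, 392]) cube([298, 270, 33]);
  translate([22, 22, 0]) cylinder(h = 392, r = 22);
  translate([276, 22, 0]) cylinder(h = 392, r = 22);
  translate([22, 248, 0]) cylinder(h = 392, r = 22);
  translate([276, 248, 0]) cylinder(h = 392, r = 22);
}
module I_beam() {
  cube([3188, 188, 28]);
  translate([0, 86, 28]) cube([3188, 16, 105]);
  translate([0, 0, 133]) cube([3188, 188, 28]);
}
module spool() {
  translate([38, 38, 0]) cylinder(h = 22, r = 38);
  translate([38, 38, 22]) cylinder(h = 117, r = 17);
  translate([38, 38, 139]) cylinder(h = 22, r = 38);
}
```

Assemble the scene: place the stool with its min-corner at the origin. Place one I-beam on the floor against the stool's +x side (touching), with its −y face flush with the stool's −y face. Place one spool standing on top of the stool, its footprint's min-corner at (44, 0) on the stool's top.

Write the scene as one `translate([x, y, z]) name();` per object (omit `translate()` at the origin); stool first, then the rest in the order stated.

stool();
translate([298, 0, 0]) I_beam();
translate([44, 0, 425]) spool();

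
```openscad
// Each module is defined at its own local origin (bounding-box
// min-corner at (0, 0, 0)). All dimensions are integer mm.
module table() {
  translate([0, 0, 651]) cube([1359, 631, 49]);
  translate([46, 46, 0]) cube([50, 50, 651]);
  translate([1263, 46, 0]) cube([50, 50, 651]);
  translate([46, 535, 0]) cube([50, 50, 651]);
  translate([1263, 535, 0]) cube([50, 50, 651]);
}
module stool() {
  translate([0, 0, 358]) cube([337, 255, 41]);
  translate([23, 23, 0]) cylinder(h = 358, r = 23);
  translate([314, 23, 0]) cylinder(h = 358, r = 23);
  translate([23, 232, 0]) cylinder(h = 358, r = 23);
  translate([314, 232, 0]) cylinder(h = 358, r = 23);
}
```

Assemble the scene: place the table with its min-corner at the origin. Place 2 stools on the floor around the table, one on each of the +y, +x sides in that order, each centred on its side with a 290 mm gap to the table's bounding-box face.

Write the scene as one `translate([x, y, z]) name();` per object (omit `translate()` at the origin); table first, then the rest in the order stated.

table();
translate([511, 921, 0]) stool();
translate([1649, 188, 0]) stool();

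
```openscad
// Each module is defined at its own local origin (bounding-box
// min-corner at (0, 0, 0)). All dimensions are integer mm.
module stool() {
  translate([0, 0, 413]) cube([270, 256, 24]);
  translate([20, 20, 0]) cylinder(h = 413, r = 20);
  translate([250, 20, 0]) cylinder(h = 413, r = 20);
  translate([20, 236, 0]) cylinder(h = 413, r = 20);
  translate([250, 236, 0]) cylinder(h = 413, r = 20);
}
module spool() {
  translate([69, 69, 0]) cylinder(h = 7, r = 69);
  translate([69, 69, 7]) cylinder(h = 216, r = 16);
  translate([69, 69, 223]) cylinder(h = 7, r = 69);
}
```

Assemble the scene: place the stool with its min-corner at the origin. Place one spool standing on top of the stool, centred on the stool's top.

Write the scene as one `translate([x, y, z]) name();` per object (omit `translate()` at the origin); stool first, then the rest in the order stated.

stool();
translate([66, 59, 437]) spool();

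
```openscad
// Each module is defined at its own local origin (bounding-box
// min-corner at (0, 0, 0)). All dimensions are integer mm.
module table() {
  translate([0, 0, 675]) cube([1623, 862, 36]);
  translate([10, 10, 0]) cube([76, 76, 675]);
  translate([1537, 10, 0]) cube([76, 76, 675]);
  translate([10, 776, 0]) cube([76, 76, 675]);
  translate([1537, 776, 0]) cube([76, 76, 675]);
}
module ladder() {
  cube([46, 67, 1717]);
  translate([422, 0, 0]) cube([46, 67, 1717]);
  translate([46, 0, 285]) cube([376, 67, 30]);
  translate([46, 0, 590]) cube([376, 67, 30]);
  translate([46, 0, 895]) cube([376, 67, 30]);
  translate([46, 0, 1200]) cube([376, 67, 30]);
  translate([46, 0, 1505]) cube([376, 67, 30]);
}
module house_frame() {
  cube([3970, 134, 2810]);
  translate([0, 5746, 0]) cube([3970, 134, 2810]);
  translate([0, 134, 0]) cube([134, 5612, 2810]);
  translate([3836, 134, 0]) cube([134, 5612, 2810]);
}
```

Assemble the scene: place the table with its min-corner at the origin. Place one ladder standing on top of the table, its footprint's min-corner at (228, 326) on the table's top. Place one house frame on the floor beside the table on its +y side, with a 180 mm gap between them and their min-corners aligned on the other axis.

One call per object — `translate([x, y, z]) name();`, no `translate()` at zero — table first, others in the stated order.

table();
translate([228, 326, 711]) ladder();
translate([0, 1042, 0]) house_frame();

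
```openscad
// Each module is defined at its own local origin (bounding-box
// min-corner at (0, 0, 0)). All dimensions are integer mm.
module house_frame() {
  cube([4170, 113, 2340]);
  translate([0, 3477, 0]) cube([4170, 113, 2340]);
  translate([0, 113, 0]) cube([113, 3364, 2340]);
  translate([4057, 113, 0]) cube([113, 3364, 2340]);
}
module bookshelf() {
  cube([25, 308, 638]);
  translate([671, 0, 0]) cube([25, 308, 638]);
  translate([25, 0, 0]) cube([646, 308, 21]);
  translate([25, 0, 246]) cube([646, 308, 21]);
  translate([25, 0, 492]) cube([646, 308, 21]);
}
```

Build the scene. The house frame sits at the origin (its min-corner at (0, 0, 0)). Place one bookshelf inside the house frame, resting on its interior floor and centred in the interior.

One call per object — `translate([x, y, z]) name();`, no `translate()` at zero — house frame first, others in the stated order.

house_frame();
translate([1737, 1641, 0]) bookshelf();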